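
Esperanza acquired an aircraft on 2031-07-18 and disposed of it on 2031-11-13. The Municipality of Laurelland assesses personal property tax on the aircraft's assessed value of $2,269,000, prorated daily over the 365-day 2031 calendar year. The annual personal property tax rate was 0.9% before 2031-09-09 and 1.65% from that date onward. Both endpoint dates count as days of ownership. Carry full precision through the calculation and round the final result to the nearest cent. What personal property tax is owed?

$9,734.94

2031-07-18 to 2031-09-08: 53 days at 0.9% → $2,269,000 × 0.9% × 53/365 = $2,965.2411
2031-09-09 to 2031-11-13: 66 days at 1.65% → $2,269,000 × 1.65% × 66/365 = $6,769.7014
Total = $9,734.9425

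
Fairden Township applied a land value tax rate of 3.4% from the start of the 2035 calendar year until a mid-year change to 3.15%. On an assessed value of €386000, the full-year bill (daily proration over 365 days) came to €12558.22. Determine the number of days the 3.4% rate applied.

151 days

Let d = days at the first rate; then 365 − d days at the second rate.
€386000 × [3.4%·d + 3.15%·(365−d)] / 365 = €12558.22
Solving gives d = 151, so the new rate took effect on June 1, 2035.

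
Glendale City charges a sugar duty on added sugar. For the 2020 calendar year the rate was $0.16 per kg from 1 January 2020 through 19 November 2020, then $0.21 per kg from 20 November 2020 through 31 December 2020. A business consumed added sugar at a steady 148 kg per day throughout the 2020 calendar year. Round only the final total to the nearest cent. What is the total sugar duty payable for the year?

1 January – 19 November 2020: 324 days × 148 kg/day = 47,952 kg at $0.16/kg → $7,672.32
20 November – 31 December 2020: 42 days × 148 kg/day = 6,216 kg at $0.21/kg → $1,305.36

$8,977.68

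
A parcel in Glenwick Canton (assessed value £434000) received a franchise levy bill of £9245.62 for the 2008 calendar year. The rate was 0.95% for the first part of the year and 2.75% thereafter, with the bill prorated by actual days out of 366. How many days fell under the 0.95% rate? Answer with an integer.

126 days

Let d = days at the first rate; then 366 − d days at the second rate.
£434000 × [0.95%·d + 2.75%·(366−d)] / 366 = £9245.62
Solving gives d = 126, so the new rate took effect on May 6, 2008.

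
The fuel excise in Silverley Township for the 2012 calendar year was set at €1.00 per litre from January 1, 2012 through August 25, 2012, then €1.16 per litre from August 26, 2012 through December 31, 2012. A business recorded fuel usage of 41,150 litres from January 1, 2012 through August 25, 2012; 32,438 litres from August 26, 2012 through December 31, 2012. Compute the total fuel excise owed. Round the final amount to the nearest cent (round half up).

January 1 – August 25, 2012: 41,150 litres at €1.00/litre → €41,150.00
August 26 – December 31, 2012: 32,438 litres at €1.16/litre → €37,628.08

€78,778.08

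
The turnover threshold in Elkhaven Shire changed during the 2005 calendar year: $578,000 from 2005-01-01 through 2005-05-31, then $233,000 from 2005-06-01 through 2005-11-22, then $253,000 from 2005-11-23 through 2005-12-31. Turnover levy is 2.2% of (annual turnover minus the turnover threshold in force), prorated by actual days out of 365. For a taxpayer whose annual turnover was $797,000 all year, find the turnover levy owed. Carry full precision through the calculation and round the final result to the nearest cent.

2005-01-01 to 2005-05-31: 151 days, exemption $578,000 → ($797,000 − $578,000) × 2.2% × 151/365 = $1,993.2000
2005-06-01 to 2005-11-22: 175 days, exemption $233,000 → ($797,000 − $233,000) × 2.2% × 175/365 = $5,949.0411
2005-11-23 to 2005-12-31: 39 days, exemption $253,000 → ($797,000 − $253,000) × 2.2% × 39/365 = $1,278.7726
Total = $9,221.0137

$9,221.01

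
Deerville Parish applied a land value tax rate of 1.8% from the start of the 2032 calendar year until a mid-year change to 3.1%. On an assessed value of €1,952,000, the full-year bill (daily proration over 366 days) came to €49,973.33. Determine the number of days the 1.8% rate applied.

152 days

Let d = days at the first rate; then 366 − d days at the second rate.
€1,952,000 × [1.8%·d + 3.1%·(366−d)] / 366 = €49,973.33
Solving gives d = 152, so the new rate took effect on 1 June 2032.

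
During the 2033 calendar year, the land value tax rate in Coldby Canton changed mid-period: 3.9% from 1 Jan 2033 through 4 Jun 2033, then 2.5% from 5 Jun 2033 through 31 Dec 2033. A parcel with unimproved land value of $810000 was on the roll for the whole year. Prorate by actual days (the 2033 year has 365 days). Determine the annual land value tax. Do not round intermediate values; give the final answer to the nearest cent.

1 Jan – 4 Jun 2033: 155 days at 3.9% → $810000 × 3.9% × 155/365 = $13414.9315
5 Jun – 31 Dec 2033: 210 days at 2.5% → $810000 × 2.5% × 210/365 = $11650.6849
Total = $25065.6164

$25065.62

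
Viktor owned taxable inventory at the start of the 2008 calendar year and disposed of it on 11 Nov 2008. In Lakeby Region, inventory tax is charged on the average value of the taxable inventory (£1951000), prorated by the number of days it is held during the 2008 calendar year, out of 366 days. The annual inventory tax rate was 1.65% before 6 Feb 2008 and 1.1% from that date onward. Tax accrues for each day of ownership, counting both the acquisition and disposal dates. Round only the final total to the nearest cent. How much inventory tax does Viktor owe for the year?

1 Jan – 5 Feb 2008: 36 days at 1.65% → £1951000 × 1.65% × 36/366 = £3166.3770
6 Feb – 11 Nov 2008: 280 days at 1.1% → £1951000 × 1.1% × 280/366 = £16418.2514
Total = £19584.6284

£19584.63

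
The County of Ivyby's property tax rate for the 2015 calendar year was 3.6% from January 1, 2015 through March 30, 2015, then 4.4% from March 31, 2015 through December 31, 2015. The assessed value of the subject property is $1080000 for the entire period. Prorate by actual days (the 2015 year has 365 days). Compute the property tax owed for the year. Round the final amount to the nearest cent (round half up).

$45413.26

January 1 – March 30, 2015: 89 days at 3.6% → $1080000 × 3.6% × 89/365 = $9480.3288
March 31 – December 31, 2015: 276 days at 4.4% → $1080000 × 4.4% × 276/365 = $35932.9315
Total = $45413.2603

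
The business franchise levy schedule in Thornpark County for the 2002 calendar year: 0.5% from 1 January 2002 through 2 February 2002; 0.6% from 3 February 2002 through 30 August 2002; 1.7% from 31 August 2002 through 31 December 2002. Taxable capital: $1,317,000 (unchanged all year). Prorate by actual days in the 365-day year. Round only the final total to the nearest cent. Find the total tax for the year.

1 January – 2 February 2002: 33 days at 0.5% → $1,317,000 × 0.5% × 33/365 = $595.3562
3 February – 30 August 2002: 209 days at 0.6% → $1,317,000 × 0.6% × 209/365 = $4,524.7068
31 August – 31 December 2002: 123 days at 1.7% → $1,317,000 × 1.7% × 123/365 = $7,544.7863
Total = $12,664.8493

$12,664.85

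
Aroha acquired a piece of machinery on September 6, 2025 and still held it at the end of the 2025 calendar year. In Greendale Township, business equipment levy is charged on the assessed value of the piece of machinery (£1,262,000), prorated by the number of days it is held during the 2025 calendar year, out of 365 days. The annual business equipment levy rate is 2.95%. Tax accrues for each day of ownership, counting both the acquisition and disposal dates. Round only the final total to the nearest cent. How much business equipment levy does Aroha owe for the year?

Days held (September 6 – December 31, 2025): 117 out of 365
Tax = £1,262,000 × 2.95% × 117/365 = £11,933.6795

£11,933.68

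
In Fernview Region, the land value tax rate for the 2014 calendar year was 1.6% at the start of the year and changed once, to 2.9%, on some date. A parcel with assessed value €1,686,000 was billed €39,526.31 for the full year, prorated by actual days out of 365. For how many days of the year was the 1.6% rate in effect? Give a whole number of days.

Let d = days at the first rate; then 365 − d days at the second rate.
€1,686,000 × [1.6%·d + 2.9%·(365−d)] / 365 = €39,526.31
Solving gives d = 156, so the new rate took effect on 6 Jun 2014.

156 days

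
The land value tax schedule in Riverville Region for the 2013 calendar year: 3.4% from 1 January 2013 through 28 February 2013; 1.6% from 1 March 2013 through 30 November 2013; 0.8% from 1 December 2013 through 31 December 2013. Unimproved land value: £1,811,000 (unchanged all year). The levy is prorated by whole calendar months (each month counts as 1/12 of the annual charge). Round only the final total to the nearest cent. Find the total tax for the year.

1 January – 28 February 2013: 2 months at 3.4% → £1,811,000 × 3.4% × 2/12 = £10,262.3333
1 March – 30 November 2013: 9 months at 1.6% → £1,811,000 × 1.6% × 9/12 = £21,732.0000
1 December – 31 December 2013: 1 month at 0.8% → £1,811,000 × 0.8% × 1/12 = £1,207.3333
Total = £33,201.6667

£33,201.67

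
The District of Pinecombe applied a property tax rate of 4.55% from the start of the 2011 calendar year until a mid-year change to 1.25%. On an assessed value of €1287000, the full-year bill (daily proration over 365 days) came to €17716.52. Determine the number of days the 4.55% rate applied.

14 days

Let d = days at the first rate; then 365 − d days at the second rate.
€1287000 × [4.55%·d + 1.25%·(365−d)] / 365 = €17716.52
Solving gives d = 14, so the new rate took effect on 15 Jan 2011.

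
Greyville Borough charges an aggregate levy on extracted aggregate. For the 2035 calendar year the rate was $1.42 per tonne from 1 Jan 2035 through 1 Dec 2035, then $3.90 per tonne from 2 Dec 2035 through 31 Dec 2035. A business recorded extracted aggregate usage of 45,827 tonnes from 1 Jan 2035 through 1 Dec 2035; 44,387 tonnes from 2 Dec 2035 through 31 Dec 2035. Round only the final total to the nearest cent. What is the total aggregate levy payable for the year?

1 Jan – 1 Dec 2035: 45,827 tonnes at $1.42/tonne → $65,074.34
2 Dec – 31 Dec 2035: 44,387 tonnes at $3.90/tonne → $173,109.30

$238,183.64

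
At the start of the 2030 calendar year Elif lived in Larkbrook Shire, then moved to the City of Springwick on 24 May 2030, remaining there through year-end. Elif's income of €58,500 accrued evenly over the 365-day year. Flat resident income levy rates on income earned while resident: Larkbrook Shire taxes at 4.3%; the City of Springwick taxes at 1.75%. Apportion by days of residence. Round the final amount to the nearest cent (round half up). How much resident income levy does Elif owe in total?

Larkbrook Shire, 1 January – 23 May 2030: 143 days → €58,500 × 4.3% × 143/365 = €985.5247
The City of Springwick, 24 May – 31 December 2030: 222 days → €58,500 × 1.75% × 222/365 = €622.6644
Total = €1,608.1890

€1,608.19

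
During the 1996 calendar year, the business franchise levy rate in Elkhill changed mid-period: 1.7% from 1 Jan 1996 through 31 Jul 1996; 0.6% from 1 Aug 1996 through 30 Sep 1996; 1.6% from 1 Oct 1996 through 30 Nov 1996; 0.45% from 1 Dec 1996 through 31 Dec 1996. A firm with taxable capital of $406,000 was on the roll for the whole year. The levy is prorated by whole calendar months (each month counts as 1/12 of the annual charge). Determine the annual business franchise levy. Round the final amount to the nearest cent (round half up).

1 Jan – 31 Jul 1996: 7 months at 1.7% → $406,000 × 1.7% × 7/12 = $4,026.1667
1 Aug – 30 Sep 1996: 2 months at 0.6% → $406,000 × 0.6% × 2/12 = $406.0000
1 Oct – 30 Nov 1996: 2 months at 1.6% → $406,000 × 1.6% × 2/12 = $1,082.6667
1 Dec – 31 Dec 1996: 1 month at 0.45% → $406,000 × 0.45% × 1/12 = $152.2500
Total = $5,667.0833

$5,667.08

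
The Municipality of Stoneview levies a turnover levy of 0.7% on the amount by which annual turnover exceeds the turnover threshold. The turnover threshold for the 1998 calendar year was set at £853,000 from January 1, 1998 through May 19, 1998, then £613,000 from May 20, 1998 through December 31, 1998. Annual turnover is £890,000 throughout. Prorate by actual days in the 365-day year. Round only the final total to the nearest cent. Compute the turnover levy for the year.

£1,299.22

January 1 – May 19, 1998: 139 days, exemption £853,000 → (£890,000 − £853,000) × 0.7% × 139/365 = £98.6329
May 20 – December 31, 1998: 226 days, exemption £613,000 → (£890,000 − £613,000) × 0.7% × 226/365 = £1,200.5863
Total = £1,299.2192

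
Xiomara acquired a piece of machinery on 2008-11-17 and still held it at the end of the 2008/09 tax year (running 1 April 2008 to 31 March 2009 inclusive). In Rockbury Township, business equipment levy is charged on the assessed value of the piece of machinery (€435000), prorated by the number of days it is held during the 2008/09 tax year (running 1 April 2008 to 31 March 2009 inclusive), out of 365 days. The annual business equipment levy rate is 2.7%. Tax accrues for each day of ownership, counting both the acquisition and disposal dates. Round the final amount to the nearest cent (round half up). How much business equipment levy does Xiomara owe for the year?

€4344.04

Days held (2008-11-17 to 2009-03-31): 135 out of 365
Tax = €435000 × 2.7% × 135/365 = €4344.0411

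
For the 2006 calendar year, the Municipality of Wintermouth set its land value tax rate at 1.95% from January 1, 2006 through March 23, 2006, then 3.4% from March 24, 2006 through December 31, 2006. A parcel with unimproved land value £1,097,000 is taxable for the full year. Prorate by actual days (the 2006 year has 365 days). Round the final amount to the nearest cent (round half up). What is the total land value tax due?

£33,724.48

January 1 – March 23, 2006: 82 days at 1.95% → £1,097,000 × 1.95% × 82/365 = £4,805.7616
March 24 – December 31, 2006: 283 days at 3.4% → £1,097,000 × 3.4% × 283/365 = £28,918.7233
Total = £33,724.4849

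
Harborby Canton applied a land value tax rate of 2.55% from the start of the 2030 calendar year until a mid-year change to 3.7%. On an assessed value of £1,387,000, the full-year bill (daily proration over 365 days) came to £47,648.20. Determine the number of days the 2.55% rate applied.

84 days

Let d = days at the first rate; then 365 − d days at the second rate.
£1,387,000 × [2.55%·d + 3.7%·(365−d)] / 365 = £47,648.20
Solving gives d = 84, so the new rate took effect on 26 Mar 2030.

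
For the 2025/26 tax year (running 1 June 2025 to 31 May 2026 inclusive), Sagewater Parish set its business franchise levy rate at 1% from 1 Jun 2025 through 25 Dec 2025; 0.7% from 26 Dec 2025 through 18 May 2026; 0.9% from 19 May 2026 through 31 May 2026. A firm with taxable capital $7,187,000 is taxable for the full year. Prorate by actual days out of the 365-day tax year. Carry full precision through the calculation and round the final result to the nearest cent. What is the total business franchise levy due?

$63,107.77

1 Jun – 25 Dec 2025: 208 days at 1% → $7,187,000 × 1% × 208/365 = $40,956.0548
26 Dec 2025 – 18 May 2026: 144 days at 0.7% → $7,187,000 × 0.7% × 144/365 = $19,847.9342
19 May – 31 May 2026: 13 days at 0.9% → $7,187,000 × 0.9% × 13/365 = $2,303.7781
Total = $63,107.7671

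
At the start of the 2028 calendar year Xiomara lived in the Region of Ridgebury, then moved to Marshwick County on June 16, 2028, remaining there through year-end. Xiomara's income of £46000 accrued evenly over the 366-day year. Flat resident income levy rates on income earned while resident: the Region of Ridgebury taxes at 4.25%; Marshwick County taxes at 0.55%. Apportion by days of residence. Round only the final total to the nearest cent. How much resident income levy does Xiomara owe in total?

£1029.60

The Region of Ridgebury, January 1 – June 15, 2028: 167 days → £46000 × 4.25% × 167/366 = £892.0355
Marshwick County, June 16 – December 31, 2028: 199 days → £46000 × 0.55% × 199/366 = £137.5601
Total = £1029.5956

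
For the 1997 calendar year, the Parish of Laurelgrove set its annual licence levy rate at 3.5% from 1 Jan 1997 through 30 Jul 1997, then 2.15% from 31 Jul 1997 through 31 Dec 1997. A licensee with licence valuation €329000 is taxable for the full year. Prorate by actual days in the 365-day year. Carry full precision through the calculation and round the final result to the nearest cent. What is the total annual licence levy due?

€9641.05

1 Jan – 30 Jul 1997: 211 days at 3.5% → €329000 × 3.5% × 211/365 = €6656.6164
31 Jul – 31 Dec 1997: 154 days at 2.15% → €329000 × 2.15% × 154/365 = €2984.4356
Total = €9641.0521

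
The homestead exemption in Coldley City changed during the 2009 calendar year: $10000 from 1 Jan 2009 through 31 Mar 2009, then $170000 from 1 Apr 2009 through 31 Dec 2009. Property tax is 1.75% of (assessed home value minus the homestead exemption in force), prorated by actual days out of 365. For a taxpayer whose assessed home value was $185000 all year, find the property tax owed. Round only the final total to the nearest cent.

$952.91

1 Jan – 31 Mar 2009: 90 days, exemption $10000 → ($185000 − $10000) × 1.75% × 90/365 = $755.1370
1 Apr – 31 Dec 2009: 275 days, exemption $170000 → ($185000 − $170000) × 1.75% × 275/365 = $197.7740
Total = $952.9110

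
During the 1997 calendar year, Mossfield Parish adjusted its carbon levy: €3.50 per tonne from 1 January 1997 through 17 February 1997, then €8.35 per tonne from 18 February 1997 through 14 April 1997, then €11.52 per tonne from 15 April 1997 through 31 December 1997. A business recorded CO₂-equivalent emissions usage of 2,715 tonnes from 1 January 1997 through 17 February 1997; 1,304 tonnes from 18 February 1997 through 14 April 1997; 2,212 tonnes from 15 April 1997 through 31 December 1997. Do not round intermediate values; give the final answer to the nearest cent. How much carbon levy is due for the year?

€45873.14

1 January – 17 February 1997: 2,715 tonnes at €3.50/tonne → €9502.50
18 February – 14 April 1997: 1,304 tonnes at €8.35/tonne → €10888.40
15 April – 31 December 1997: 2,212 tonnes at €11.52/tonne → €25482.24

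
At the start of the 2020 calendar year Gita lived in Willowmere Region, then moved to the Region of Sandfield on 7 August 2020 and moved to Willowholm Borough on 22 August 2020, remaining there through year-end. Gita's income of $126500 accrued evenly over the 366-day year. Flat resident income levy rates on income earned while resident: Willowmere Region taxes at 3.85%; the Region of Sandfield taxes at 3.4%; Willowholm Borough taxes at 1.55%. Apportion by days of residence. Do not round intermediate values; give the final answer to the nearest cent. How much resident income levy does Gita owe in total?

Willowmere Region, 1 January – 6 August 2020: 219 days → $126500 × 3.85% × 219/366 = $2914.1660
The Region of Sandfield, 7 August – 21 August 2020: 15 days → $126500 × 3.4% × 15/366 = $176.2705
Willowholm Borough, 22 August – 31 December 2020: 132 days → $126500 × 1.55% × 132/366 = $707.1557
Total = $3797.5922

$3797.59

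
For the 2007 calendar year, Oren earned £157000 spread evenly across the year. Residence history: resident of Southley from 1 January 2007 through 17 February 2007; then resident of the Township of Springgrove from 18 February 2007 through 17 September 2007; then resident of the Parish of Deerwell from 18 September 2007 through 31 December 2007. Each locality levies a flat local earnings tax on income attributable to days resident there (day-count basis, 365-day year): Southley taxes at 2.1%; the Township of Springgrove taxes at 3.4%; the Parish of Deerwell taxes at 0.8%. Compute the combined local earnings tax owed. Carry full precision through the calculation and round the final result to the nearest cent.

Southley, 1 January – 17 February 2007: 48 days → £157000 × 2.1% × 48/365 = £433.5781
The Township of Springgrove, 18 February – 17 September 2007: 212 days → £157000 × 3.4% × 212/365 = £3100.4274
The Parish of Deerwell, 18 September – 31 December 2007: 105 days → £157000 × 0.8% × 105/365 = £361.3151
Total = £3895.3205

£3895.32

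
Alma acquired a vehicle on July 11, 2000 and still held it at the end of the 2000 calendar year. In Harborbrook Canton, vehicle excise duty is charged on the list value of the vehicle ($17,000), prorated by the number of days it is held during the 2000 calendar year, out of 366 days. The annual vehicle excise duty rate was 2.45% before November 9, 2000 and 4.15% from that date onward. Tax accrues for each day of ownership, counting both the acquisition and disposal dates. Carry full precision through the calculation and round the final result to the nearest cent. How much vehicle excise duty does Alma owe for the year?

$239.86

July 11 – November 8, 2000: 121 days at 2.45% → $17,000 × 2.45% × 121/366 = $137.6954
November 9 – December 31, 2000: 53 days at 4.15% → $17,000 × 4.15% × 53/366 = $102.1626
Total = $239.8579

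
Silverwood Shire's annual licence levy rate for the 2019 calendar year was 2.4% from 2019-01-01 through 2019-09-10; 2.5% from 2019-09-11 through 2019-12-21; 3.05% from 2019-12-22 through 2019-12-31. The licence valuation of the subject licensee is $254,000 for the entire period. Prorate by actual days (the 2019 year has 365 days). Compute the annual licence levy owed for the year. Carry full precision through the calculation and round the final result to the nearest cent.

$6,212.21

2019-01-01 to 2019-09-10: 253 days at 2.4% → $254,000 × 2.4% × 253/365 = $4,225.4466
2019-09-11 to 2019-12-21: 102 days at 2.5% → $254,000 × 2.5% × 102/365 = $1,774.5205
2019-12-22 to 2019-12-31: 10 days at 3.05% → $254,000 × 3.05% × 10/365 = $212.2466
Total = $6,212.2137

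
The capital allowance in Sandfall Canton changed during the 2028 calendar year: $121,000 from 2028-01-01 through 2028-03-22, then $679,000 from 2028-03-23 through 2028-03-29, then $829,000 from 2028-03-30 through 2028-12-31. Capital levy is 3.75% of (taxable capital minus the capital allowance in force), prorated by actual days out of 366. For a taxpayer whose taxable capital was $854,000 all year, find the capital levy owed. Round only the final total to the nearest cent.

2028-01-01 to 2028-03-22: 82 days, exemption $121,000 → ($854,000 − $121,000) × 3.75% × 82/366 = $6,158.4016
2028-03-23 to 2028-03-29: 7 days, exemption $679,000 → ($854,000 − $679,000) × 3.75% × 7/366 = $125.5123
2028-03-30 to 2028-12-31: 277 days, exemption $829,000 → ($854,000 − $829,000) × 3.75% × 277/366 = $709.5287
Total = $6,993.4426

$6,993.44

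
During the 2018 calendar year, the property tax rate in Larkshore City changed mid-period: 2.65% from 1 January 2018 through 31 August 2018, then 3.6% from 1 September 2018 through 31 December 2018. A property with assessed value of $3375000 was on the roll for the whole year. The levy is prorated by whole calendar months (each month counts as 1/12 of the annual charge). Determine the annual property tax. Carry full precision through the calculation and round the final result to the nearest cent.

1 January – 31 August 2018: 8 months at 2.65% → $3375000 × 2.65% × 8/12 = $59625.0000
1 September – 31 December 2018: 4 months at 3.6% → $3375000 × 3.6% × 4/12 = $40500.0000
Total = $100125.0000

$100125.00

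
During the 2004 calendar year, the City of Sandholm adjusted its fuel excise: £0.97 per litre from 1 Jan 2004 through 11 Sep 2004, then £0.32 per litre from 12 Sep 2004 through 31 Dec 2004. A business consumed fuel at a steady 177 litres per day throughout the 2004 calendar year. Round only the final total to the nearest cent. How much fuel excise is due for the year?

£50067.99

1 Jan – 11 Sep 2004: 255 days × 177 litres/day = 45,135 litres at £0.97/litre → £43780.95
12 Sep – 31 Dec 2004: 111 days × 177 litres/day = 19,647 litres at £0.32/litre → £6287.04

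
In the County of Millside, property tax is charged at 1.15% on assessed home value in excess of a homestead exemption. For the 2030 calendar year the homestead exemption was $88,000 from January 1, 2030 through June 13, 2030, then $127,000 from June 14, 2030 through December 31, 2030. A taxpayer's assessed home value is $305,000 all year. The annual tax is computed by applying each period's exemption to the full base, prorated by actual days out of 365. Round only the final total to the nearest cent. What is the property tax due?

$2,248.52

January 1 – June 13, 2030: 164 days, exemption $88,000 → ($305,000 − $88,000) × 1.15% × 164/365 = $1,121.2658
June 14 – December 31, 2030: 201 days, exemption $127,000 → ($305,000 − $127,000) × 1.15% × 201/365 = $1,127.2521
Total = $2,248.5178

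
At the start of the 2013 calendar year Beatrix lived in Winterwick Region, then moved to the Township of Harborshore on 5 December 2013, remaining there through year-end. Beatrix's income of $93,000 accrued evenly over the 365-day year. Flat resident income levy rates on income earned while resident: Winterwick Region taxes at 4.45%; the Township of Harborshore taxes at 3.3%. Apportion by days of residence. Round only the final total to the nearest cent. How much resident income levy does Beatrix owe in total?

$4,059.39

Winterwick Region, 1 January – 4 December 2013: 338 days → $93,000 × 4.45% × 338/365 = $3,832.3644
The Township of Harborshore, 5 December – 31 December 2013: 27 days → $93,000 × 3.3% × 27/365 = $227.0219
Total = $4,059.3863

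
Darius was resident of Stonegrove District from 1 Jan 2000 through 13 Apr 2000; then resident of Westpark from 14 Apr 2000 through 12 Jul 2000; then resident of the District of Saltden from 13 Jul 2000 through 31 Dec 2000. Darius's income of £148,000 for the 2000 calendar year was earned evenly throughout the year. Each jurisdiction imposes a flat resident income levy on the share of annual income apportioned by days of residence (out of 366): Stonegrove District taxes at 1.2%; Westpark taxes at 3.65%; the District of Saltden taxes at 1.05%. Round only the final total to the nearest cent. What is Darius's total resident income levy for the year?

Stonegrove District, 1 Jan – 13 Apr 2000: 104 days → £148,000 × 1.2% × 104/366 = £504.6557
Westpark, 14 Apr – 12 Jul 2000: 90 days → £148,000 × 3.65% × 90/366 = £1,328.3607
The District of Saltden, 13 Jul – 31 Dec 2000: 172 days → £148,000 × 1.05% × 172/366 = £730.2951
Total = £2,563.3115

£2,563.31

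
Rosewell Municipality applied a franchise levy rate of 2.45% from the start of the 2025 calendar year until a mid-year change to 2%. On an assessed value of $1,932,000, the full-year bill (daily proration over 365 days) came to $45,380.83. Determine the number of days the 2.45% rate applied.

283 days

Let d = days at the first rate; then 365 − d days at the second rate.
$1,932,000 × [2.45%·d + 2%·(365−d)] / 365 = $45,380.83
Solving gives d = 283, so the new rate took effect on 11 October 2025.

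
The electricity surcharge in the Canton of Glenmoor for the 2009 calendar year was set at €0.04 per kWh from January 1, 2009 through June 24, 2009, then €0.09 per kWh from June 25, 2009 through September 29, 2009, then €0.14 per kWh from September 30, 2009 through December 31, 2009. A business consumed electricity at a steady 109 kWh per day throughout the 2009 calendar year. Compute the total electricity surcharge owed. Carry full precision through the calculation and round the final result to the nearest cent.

€3133.75

January 1 – June 24, 2009: 175 days × 109 kWh/day = 19,075 kWh at €0.04/kWh → €763.00
June 25 – September 29, 2009: 97 days × 109 kWh/day = 10,573 kWh at €0.09/kWh → €951.57
September 30 – December 31, 2009: 93 days × 109 kWh/day = 10,137 kWh at €0.14/kWh → €1419.18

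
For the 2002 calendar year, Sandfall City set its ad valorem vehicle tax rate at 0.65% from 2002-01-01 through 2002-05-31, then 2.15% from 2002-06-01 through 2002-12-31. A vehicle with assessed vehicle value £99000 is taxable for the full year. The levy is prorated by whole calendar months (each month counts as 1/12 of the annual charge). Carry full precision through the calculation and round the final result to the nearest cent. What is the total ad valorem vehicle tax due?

£1509.75

2002-01-01 to 2002-05-31: 5 months at 0.65% → £99000 × 0.65% × 5/12 = £268.1250
2002-06-01 to 2002-12-31: 7 months at 2.15% → £99000 × 2.15% × 7/12 = £1241.6250
Total = £1509.7500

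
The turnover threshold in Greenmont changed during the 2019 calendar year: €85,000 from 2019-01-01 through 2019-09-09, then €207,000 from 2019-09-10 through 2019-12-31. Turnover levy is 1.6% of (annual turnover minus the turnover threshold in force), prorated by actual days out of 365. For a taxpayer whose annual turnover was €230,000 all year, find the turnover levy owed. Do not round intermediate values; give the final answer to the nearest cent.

€1,715.68

2019-01-01 to 2019-09-09: 252 days, exemption €85,000 → (€230,000 − €85,000) × 1.6% × 252/365 = €1,601.7534
2019-09-10 to 2019-12-31: 113 days, exemption €207,000 → (€230,000 − €207,000) × 1.6% × 113/365 = €113.9288
Total = €1,715.6822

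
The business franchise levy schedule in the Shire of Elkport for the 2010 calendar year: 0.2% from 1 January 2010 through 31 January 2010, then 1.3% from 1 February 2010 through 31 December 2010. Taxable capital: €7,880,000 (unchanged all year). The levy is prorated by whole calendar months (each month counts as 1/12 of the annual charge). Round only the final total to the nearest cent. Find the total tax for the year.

1 January – 31 January 2010: 1 month at 0.2% → €7,880,000 × 0.2% × 1/12 = €1,313.3333
1 February – 31 December 2010: 11 months at 1.3% → €7,880,000 × 1.3% × 11/12 = €93,903.3333
Total = €95,216.6667

€95,216.67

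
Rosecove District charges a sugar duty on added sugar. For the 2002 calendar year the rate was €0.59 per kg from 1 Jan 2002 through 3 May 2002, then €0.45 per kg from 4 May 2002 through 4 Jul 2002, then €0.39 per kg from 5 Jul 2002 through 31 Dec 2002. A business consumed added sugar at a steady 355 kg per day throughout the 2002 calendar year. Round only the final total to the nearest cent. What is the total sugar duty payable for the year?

€60,587.85

1 Jan – 3 May 2002: 123 days × 355 kg/day = 43,665 kg at €0.59/kg → €25,762.35
4 May – 4 Jul 2002: 62 days × 355 kg/day = 22,010 kg at €0.45/kg → €9,904.50
5 Jul – 31 Dec 2002: 180 days × 355 kg/day = 63,900 kg at €0.39/kg → €24,921.00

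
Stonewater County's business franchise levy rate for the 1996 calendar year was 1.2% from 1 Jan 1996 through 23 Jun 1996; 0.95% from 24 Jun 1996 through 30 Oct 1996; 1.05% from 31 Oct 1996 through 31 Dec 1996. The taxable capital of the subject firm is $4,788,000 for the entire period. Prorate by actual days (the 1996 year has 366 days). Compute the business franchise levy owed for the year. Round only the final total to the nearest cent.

$52,020.44

1 Jan – 23 Jun 1996: 175 days at 1.2% → $4,788,000 × 1.2% × 175/366 = $27,472.1311
24 Jun – 30 Oct 1996: 129 days at 0.95% → $4,788,000 × 0.95% × 129/366 = $16,031.9508
31 Oct – 31 Dec 1996: 62 days at 1.05% → $4,788,000 × 1.05% × 62/366 = $8,516.3607
Total = $52,020.4426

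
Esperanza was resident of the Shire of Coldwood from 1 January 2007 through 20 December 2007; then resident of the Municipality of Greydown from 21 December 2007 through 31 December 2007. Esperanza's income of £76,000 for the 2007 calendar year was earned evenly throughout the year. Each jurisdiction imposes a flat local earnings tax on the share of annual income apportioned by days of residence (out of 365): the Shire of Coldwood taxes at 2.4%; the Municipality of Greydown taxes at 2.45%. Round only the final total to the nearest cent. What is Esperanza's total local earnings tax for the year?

The Shire of Coldwood, 1 January – 20 December 2007: 354 days → £76,000 × 2.4% × 354/365 = £1,769.0301
The Municipality of Greydown, 21 December – 31 December 2007: 11 days → £76,000 × 2.45% × 11/365 = £56.1151
Total = £1,825.1452

£1,825.15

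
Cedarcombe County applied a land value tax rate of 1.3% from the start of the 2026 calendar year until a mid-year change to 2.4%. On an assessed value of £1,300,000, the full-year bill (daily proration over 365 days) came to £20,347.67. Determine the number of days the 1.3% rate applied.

277 days

Let d = days at the first rate; then 365 − d days at the second rate.
£1,300,000 × [1.3%·d + 2.4%·(365−d)] / 365 = £20,347.67
Solving gives d = 277, so the new rate took effect on 5 October 2026.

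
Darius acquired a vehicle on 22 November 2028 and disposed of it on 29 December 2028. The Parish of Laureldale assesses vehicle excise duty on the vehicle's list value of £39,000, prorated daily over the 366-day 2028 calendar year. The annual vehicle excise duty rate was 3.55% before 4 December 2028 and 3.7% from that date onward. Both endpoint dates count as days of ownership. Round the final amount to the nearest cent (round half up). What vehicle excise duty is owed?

£147.90

22 November – 3 December 2028: 12 days at 3.55% → £39,000 × 3.55% × 12/366 = £45.3934
4 December – 29 December 2028: 26 days at 3.7% → £39,000 × 3.7% × 26/366 = £102.5082
Total = £147.9016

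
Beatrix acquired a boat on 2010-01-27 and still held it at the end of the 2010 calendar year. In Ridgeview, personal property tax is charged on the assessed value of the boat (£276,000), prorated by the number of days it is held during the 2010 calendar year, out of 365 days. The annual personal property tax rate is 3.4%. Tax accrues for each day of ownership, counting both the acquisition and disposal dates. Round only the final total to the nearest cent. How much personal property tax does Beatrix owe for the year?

£8,715.55

Days held (2010-01-27 to 2010-12-31): 339 out of 365
Tax = £276,000 × 3.4% × 339/365 = £8,715.5507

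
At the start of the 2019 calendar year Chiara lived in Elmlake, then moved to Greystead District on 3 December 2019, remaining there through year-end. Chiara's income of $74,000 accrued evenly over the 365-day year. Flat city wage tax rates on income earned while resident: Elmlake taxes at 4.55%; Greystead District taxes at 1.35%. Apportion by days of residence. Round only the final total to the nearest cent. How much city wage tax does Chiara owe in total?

Elmlake, 1 January – 2 December 2019: 336 days → $74,000 × 4.55% × 336/365 = $3,099.4849
Greystead District, 3 December – 31 December 2019: 29 days → $74,000 × 1.35% × 29/365 = $79.3726
Total = $3,178.8575

$3,178.86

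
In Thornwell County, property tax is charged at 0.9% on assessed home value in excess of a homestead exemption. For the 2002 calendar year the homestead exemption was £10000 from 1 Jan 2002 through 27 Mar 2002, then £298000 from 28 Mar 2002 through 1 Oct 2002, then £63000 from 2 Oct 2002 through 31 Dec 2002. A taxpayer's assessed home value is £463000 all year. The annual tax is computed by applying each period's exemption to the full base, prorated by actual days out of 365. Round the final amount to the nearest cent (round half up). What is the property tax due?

£2623.02

1 Jan – 27 Mar 2002: 86 days, exemption £10000 → (£463000 − £10000) × 0.9% × 86/365 = £960.6082
28 Mar – 1 Oct 2002: 188 days, exemption £298000 → (£463000 − £298000) × 0.9% × 188/365 = £764.8767
2 Oct – 31 Dec 2002: 91 days, exemption £63000 → (£463000 − £63000) × 0.9% × 91/365 = £897.5342
Total = £2623.0192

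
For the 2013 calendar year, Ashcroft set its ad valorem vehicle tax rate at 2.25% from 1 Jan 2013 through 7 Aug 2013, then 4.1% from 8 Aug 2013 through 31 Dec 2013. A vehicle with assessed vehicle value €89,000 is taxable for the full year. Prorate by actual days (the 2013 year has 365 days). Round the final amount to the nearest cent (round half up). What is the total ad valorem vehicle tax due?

€2,661.10

1 Jan – 7 Aug 2013: 219 days at 2.25% → €89,000 × 2.25% × 219/365 = €1,201.5000
8 Aug – 31 Dec 2013: 146 days at 4.1% → €89,000 × 4.1% × 146/365 = €1,459.6000
Total = €2,661.1000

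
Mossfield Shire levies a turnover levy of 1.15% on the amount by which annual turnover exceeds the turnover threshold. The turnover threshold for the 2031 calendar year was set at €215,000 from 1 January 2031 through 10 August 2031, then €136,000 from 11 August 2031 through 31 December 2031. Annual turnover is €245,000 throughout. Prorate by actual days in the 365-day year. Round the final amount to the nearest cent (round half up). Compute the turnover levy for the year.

1 January – 10 August 2031: 222 days, exemption €215,000 → (€245,000 − €215,000) × 1.15% × 222/365 = €209.8356
11 August – 31 December 2031: 143 days, exemption €136,000 → (€245,000 − €136,000) × 1.15% × 143/365 = €491.0973
Total = €700.9329

€700.93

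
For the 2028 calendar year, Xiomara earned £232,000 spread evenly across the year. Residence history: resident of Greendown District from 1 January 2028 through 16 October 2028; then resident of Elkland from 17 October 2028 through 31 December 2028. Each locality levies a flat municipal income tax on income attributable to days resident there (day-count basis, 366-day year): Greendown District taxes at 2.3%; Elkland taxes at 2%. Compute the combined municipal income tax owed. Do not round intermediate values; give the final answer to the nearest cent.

£5,191.48

Greendown District, 1 January – 16 October 2028: 290 days → £232,000 × 2.3% × 290/366 = £4,227.9781
Elkland, 17 October – 31 December 2028: 76 days → £232,000 × 2% × 76/366 = £963.4973
Total = £5,191.4754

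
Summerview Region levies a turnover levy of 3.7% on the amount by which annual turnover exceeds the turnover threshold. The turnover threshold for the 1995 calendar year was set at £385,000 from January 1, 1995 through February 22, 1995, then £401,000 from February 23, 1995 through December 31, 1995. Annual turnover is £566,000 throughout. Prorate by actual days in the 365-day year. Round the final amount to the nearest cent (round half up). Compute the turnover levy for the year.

January 1 – February 22, 1995: 53 days, exemption £385,000 → (£566,000 − £385,000) × 3.7% × 53/365 = £972.4411
February 23 – December 31, 1995: 312 days, exemption £401,000 → (£566,000 − £401,000) × 3.7% × 312/365 = £5,218.5205
Total = £6,190.9616

£6,190.96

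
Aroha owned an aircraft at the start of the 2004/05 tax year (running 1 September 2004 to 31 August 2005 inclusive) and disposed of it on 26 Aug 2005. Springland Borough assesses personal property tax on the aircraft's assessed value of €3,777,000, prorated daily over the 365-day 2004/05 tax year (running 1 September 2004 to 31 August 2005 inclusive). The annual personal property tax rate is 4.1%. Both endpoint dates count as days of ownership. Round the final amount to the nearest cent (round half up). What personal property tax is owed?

Days held (1 Sep 2004 – 26 Aug 2005): 360 out of 365
Tax = €3,777,000 × 4.1% × 360/365 = €152,735.6712

€152,735.67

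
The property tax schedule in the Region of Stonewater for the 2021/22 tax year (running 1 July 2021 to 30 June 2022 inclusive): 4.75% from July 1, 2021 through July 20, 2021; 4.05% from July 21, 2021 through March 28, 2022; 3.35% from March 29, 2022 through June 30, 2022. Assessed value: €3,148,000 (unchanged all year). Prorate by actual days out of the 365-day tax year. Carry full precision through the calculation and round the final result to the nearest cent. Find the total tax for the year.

July 1 – July 20, 2021: 20 days at 4.75% → €3,148,000 × 4.75% × 20/365 = €8,193.4247
July 21, 2021 – March 28, 2022: 251 days at 4.05% → €3,148,000 × 4.05% × 251/365 = €87,673.9562
March 29 – June 30, 2022: 94 days at 3.35% → €3,148,000 × 3.35% × 94/365 = €27,159.0466
Total = €123,026.4274

€123,026.43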